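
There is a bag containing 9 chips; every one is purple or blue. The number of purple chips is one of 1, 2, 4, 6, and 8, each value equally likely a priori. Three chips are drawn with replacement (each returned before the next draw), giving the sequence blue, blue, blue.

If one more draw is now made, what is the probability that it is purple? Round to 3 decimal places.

0.206

For each hypothesis, P(data | H) works out to: P(data | r = 1) = (8/9)(8/9)(8/9) = 0.70233; P(data | r = 2) = (7/9)(7/9)(7/9) = 0.47051; P(data | r = 4) = (5/9)(5/9)(5/9) = 0.17147; P(data | r = 6) = (3/9)(3/9)(3/9) = 0.037037; P(data | r = 8) = (1/9)(1/9)(1/9) = 0.0013717.
Weighting by the prior gives 1/5 · 0.70233 = 0.14047, 1/5 · 0.47051 = 0.094102, 1/5 · 0.17147 = 0.034294, 1/5 · 0.037037 = 0.0074074, 1/5 · 0.0013717 = 0.00027435; with total 0.27654.
The posterior is then P(r = 1 | data) = 0.50794, P(r = 2 | data) = 0.34028, P(r = 4 | data) = 0.12401, P(r = 6 | data) = 0.026786, P(r = 8 | data) = 0.00099206.
So P(purple next | data) = Σ P(purple next | H) P(H | data) = (1/9)(0.50794) + (2/9)(0.34028) + (4/9)(0.12401) + (2/3)(0.026786) + (8/9)(0.00099206) = 0.20591.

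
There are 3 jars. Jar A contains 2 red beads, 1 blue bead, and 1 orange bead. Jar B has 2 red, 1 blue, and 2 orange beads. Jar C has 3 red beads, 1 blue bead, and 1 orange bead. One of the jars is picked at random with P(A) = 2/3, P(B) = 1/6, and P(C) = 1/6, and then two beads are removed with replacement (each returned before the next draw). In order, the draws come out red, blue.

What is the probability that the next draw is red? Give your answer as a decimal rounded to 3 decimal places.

Under each hypothesis, the probability of the observed sequence is: P(data | jar A) = (2/4)(1/4) = 1/8; P(data | jar B) = (2/5)(1/5) = 2/25; P(data | jar C) = (3/5)(1/5) = 3/25.
Weighting by the prior gives 2/3 · 1/8 = 1/12, 1/6 · 2/25 = 1/75, 1/6 · 3/25 = 1/50; these sum to 7/60.
Normalising, the posterior is P(jar A | data) = 5/7, P(jar B | data) = 4/35, P(jar C | data) = 6/35.
The predictive probability is P(red next | data) = (1/2)(5/7) + (2/5)(4/35) + (3/5)(6/35) = 177/350.

0.506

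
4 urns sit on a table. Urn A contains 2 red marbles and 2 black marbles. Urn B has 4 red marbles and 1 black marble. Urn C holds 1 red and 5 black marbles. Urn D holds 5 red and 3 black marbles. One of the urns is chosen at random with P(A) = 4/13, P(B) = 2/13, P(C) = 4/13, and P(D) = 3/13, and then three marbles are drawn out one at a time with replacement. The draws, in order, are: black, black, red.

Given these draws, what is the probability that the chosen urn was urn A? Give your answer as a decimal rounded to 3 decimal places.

Under each hypothesis, the probability of the observed sequence is: P(data | urn A) = (2/4)(2/4)(2/4) = 0.125; P(data | urn B) = (1/5)(1/5)(4/5) = 0.032; P(data | urn C) = (5/6)(5/6)(1/6) = 0.11574; P(data | urn D) = (3/8)(3/8)(5/8) = 0.087891.
The prior-weighted likelihoods are 4/13 · 0.125 = 0.038462, 2/13 · 0.032 = 0.0049231, 4/13 · 0.11574 = 0.035613, 3/13 · 0.087891 = 0.020282; summing to 0.09928.
So P(urn A | data) = (0.038462) / (0.09928) = 0.38741.

0.387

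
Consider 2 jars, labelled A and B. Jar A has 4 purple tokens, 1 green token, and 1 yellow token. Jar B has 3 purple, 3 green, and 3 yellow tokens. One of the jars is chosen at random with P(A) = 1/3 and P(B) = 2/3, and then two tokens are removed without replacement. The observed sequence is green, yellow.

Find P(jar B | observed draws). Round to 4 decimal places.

For each hypothesis, P(data | H) works out to: P(data | jar A) = (1/6)(1/5) = 1/30; P(data | jar B) = (3/9)(3/8) = 1/8.
Weighting by the prior gives 1/3 · 1/30 = 1/90, 2/3 · 1/8 = 1/12; summing to 17/180.
Hence P(jar B | data) = (1/12) / (17/180) = 15/17.

0.8824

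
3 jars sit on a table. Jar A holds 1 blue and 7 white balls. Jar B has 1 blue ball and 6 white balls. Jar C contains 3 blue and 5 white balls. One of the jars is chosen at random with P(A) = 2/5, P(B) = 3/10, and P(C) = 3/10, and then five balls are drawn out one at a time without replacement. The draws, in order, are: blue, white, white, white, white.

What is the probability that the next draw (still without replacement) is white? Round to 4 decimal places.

0.9016

For each hypothesis, P(data | H) works out to: P(data | jar A) = (1/8)(7/7)(6/6)(5/5)(4/4) = 1/8; P(data | jar B) = (1/7)(6/6)(5/5)(4/4)(3/3) = 1/7; P(data | jar C) = (3/8)(5/7)(4/6)(3/5)(2/4) = 3/56.
Multiplying each by its prior: 2/5 · 1/8 = 1/20, 3/10 · 1/7 = 3/70, 3/10 · 3/56 = 9/560; with total 61/560.
Dividing through by the total gives posterior P(jar A | data) = 28/61, P(jar B | data) = 24/61, P(jar C | data) = 9/61.
Averaging over the posterior, P(white next | data) = (1)(28/61) + (1)(24/61) + (1/3)(9/61) = 55/61.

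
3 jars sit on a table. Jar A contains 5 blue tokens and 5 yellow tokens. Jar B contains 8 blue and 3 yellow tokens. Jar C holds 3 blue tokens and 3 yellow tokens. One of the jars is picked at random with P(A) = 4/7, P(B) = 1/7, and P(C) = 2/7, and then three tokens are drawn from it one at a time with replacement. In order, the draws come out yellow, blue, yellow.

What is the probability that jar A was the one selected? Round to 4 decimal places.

0.6218

The likelihood of the observed sequence under each hypothesis: P(data | jar A) = (5/10)(5/10)(5/10) = 0.125; P(data | jar B) = (3/11)(8/11)(3/11) = 0.054095; P(data | jar C) = (3/6)(3/6)(3/6) = 0.125.
Weighting by the prior gives 4/7 · 0.125 = 0.071429, 1/7 · 0.054095 = 0.0077278, 2/7 · 0.125 = 0.035714; summing to 0.11487.
Hence P(jar A | data) = (0.071429) / (0.11487) = 0.62182.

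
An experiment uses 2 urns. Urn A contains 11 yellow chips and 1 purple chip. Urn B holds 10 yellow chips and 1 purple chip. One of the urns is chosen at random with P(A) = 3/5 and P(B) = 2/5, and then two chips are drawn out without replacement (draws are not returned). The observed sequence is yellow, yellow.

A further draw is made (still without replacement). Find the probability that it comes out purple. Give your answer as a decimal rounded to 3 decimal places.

0.104

Compute the likelihood of the observed sequence for each case: P(data | urn A) = (11/12)(10/11) = 5/6; P(data | urn B) = (10/11)(9/10) = 9/11.
Weighting by the prior gives 3/5 · 5/6 = 1/2, 2/5 · 9/11 = 18/55; these sum to 91/110.
The posterior is then P(urn A | data) = 55/91, P(urn B | data) = 36/91.
So P(purple next | data) = Σ P(purple next | H) P(H | data) = (1/10)(55/91) + (1/9)(36/91) = 19/182.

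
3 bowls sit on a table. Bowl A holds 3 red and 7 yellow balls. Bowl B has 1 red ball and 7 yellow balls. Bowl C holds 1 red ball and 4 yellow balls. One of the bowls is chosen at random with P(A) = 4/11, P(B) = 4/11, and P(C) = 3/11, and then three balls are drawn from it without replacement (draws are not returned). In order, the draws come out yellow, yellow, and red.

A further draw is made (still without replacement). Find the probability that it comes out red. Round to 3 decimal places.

Compute the likelihood of the observed sequence for each case: P(data | bowl A) = (7/10)(6/9)(3/8) = 7/40; P(data | bowl B) = (7/8)(6/7)(1/6) = 1/8; P(data | bowl C) = (4/5)(3/4)(1/3) = 1/5.
Weighting by the prior gives 4/11 · 7/40 = 7/110, 4/11 · 1/8 = 1/22, 3/11 · 1/5 = 3/55; these sum to 9/55.
The posterior is then P(bowl A | data) = 7/18, P(bowl B | data) = 5/18, P(bowl C | data) = 1/3.
Averaging over the posterior, P(red next | data) = (2/7)(7/18) + (0)(5/18) + (0)(1/3) = 1/9.

0.111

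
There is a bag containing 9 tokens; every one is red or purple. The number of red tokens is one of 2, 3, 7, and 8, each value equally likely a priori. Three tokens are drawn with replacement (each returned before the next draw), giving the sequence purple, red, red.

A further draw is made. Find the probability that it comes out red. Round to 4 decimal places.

For each hypothesis, P(data | H) works out to: P(data | r = 2) = (7/9)(2/9)(2/9) = 0.038409; P(data | r = 3) = (6/9)(3/9)(3/9) = 0.074074; P(data | r = 7) = (2/9)(7/9)(7/9) = 0.13443; P(data | r = 8) = (1/9)(8/9)(8/9) = 0.087791.
The prior-weighted likelihoods are 1/4 · 0.038409 = 0.0096022, 1/4 · 0.074074 = 0.018519, 1/4 · 0.13443 = 0.033608, 1/4 · 0.087791 = 0.021948; summing to 0.083676.
Normalising, the posterior is P(r = 2 | data) = 0.11475, P(r = 3 | data) = 0.22131, P(r = 7 | data) = 0.40164, P(r = 8 | data) = 0.2623.
Averaging over the posterior, P(red next | data) = (2/9)(0.11475) + (1/3)(0.22131) + (7/9)(0.40164) + (8/9)(0.2623) = 0.64481.

0.6448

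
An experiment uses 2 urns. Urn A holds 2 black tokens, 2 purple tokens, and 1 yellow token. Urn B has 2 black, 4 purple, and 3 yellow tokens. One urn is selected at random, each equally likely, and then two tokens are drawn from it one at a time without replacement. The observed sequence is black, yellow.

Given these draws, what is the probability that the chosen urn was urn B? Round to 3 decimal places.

The likelihood of the observed sequence under each hypothesis: P(data | urn A) = (2/5)(1/4) = 1/10; P(data | urn B) = (2/9)(3/8) = 1/12.
Weighting by the prior gives 1/2 · 1/10 = 1/20, 1/2 · 1/12 = 1/24; with total 11/120.
Therefore the posterior P(urn B | data) = (1/24) / (11/120) = 5/11.

0.455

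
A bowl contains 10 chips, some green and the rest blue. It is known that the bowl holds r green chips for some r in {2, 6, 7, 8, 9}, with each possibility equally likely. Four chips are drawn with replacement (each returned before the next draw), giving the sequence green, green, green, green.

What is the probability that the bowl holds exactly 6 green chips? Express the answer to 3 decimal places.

The likelihood of the observed sequence under each hypothesis: P(data | r = 2) = (2/10)(2/10)(2/10)(2/10) = 0.0016; P(data | r = 6) = (6/10)(6/10)(6/10)(6/10) = 0.1296; P(data | r = 7) = (7/10)(7/10)(7/10)(7/10) = 0.2401; P(data | r = 8) = (8/10)(8/10)(8/10)(8/10) = 0.4096; P(data | r = 9) = (9/10)(9/10)(9/10)(9/10) = 0.6561.
Weighting by the prior gives 1/5 · 0.0016 = 0.00032, 1/5 · 0.1296 = 0.02592, 1/5 · 0.2401 = 0.04802, 1/5 · 0.4096 = 0.08192, 1/5 · 0.6561 = 0.13122; summing to 0.2874.
Therefore the posterior P(r = 6 | data) = (0.02592) / (0.2874) = 0.090188.

0.090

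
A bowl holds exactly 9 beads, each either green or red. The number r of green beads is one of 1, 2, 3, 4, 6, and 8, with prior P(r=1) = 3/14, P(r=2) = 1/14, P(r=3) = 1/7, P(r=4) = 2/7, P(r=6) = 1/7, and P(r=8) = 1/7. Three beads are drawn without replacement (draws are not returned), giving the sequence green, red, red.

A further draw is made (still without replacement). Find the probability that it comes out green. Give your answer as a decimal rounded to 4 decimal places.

Under each hypothesis, the probability of the observed sequence is: P(data | r = 1) = (1/9)(8/8)(7/7) = 1/9; P(data | r = 2) = (2/9)(7/8)(6/7) = 1/6; P(data | r = 3) = (3/9)(6/8)(5/7) = 5/28; P(data | r = 4) = (4/9)(5/8)(4/7) = 10/63; P(data | r = 6) = (6/9)(3/8)(2/7) = 1/14; P(data | r = 8) = (8/9)(1/8)(0/7) = 0.
Multiplying each by its prior: 3/14 · 1/9 = 1/42, 1/14 · 1/6 = 1/84, 1/7 · 5/28 = 5/196, 2/7 · 10/63 = 20/441, 1/7 · 1/14 = 1/98, 1/7 · 0 = 0; these sum to 103/882.
Dividing through by the total gives posterior P(r = 1 | data) = 21/103, P(r = 2 | data) = 21/206, P(r = 3 | data) = 45/206, P(r = 4 | data) = 40/103, P(r = 6 | data) = 9/103, P(r = 8 | data) = 0.
The predictive probability is P(green next | data) = (0)(21/103) + (1/6)(21/206) + (1/3)(45/206) + (1/2)(40/103) + (5/6)(9/103) = 147/412.

0.3568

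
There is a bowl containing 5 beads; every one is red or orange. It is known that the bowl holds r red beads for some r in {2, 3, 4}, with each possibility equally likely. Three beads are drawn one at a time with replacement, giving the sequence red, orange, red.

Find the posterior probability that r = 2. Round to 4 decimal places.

Under each hypothesis, the probability of the observed sequence is: P(data | r = 2) = (2/5)(3/5)(2/5) = 12/125; P(data | r = 3) = (3/5)(2/5)(3/5) = 18/125; P(data | r = 4) = (4/5)(1/5)(4/5) = 16/125.
Weighting by the prior gives 1/3 · 12/125 = 4/125, 1/3 · 18/125 = 6/125, 1/3 · 16/125 = 16/375; summing to 46/375.
So P(r = 2 | data) = (4/125) / (46/375) = 6/23.

0.2609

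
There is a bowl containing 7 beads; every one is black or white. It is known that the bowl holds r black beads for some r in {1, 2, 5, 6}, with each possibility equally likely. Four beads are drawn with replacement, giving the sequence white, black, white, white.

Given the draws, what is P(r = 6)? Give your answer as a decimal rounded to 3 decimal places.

Under each hypothesis, the probability of the observed sequence is: P(data | r = 1) = (6/7)(1/7)(6/7)(6/7) = 0.089963; P(data | r = 2) = (5/7)(2/7)(5/7)(5/7) = 0.10412; P(data | r = 5) = (2/7)(5/7)(2/7)(2/7) = 0.01666; P(data | r = 6) = (1/7)(6/7)(1/7)(1/7) = 0.002499.
The prior-weighted likelihoods are 1/4 · 0.089963 = 0.022491, 1/4 · 0.10412 = 0.026031, 1/4 · 0.01666 = 0.0041649, 1/4 · 0.002499 = 0.00062474; these sum to 0.053311.
So P(r = 6 | data) = (0.00062474) / (0.053311) = 0.011719.

0.012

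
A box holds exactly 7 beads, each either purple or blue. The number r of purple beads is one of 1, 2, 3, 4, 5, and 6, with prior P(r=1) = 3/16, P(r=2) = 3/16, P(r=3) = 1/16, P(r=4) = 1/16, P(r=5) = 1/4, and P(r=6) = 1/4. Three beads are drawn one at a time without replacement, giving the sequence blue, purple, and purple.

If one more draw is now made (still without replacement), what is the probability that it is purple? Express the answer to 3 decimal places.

0.714

Compute the likelihood of the observed sequence for each case: P(data | r = 1) = (6/7)(1/6)(0/5) = 0; P(data | r = 2) = (5/7)(2/6)(1/5) = 1/21; P(data | r = 3) = (4/7)(3/6)(2/5) = 4/35; P(data | r = 4) = (3/7)(4/6)(3/5) = 6/35; P(data | r = 5) = (2/7)(5/6)(4/5) = 4/21; P(data | r = 6) = (1/7)(6/6)(5/5) = 1/7.
Multiplying each by its prior: 3/16 · 0 = 0, 3/16 · 1/21 = 1/112, 1/16 · 4/35 = 1/140, 1/16 · 6/35 = 3/280, 1/4 · 4/21 = 1/21, 1/4 · 1/7 = 1/28; summing to 37/336.
Normalising, the posterior is P(r = 1 | data) = 0, P(r = 2 | data) = 3/37, P(r = 3 | data) = 12/185, P(r = 4 | data) = 18/185, P(r = 5 | data) = 16/37, P(r = 6 | data) = 12/37.
Averaging over the posterior, P(purple next | data) = (0)(3/37) + (1/4)(12/185) + (1/2)(18/185) + (3/4)(16/37) + (1)(12/37) = 132/185.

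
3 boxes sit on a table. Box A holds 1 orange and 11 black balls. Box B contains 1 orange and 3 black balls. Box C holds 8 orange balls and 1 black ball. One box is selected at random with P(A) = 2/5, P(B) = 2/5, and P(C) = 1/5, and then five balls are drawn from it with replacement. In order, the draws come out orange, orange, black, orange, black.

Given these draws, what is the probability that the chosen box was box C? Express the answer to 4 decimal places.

Compute the likelihood of the observed sequence for each case: P(data | box A) = (1/12)(1/12)(11/12)(1/12)(11/12) = 0.00048627; P(data | box B) = (1/4)(1/4)(3/4)(1/4)(3/4) = 0.0087891; P(data | box C) = (8/9)(8/9)(1/9)(8/9)(1/9) = 0.0086708.
Weighting by the prior gives 2/5 · 0.00048627 = 0.00019451, 2/5 · 0.0087891 = 0.0035156, 1/5 · 0.0086708 = 0.0017342; with total 0.0054443.
So P(box C | data) = (0.0017342) / (0.0054443) = 0.31853.

0.3185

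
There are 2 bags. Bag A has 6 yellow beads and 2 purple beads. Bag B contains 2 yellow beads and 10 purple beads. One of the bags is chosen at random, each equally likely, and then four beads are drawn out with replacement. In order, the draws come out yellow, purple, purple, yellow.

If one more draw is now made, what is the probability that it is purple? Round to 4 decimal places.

Compute the likelihood of the observed sequence for each case: P(data | bag A) = (6/8)(2/8)(2/8)(6/8) = 0.035156; P(data | bag B) = (2/12)(10/12)(10/12)(2/12) = 0.01929.
Multiplying each by its prior: 1/2 · 0.035156 = 0.017578, 1/2 · 0.01929 = 0.0096451; these sum to 0.027223.
The posterior is then P(bag A | data) = 0.6457, P(bag B | data) = 0.3543.
Averaging over the posterior, P(purple next | data) = (1/4)(0.6457) + (5/6)(0.3543) = 0.45667.

0.4567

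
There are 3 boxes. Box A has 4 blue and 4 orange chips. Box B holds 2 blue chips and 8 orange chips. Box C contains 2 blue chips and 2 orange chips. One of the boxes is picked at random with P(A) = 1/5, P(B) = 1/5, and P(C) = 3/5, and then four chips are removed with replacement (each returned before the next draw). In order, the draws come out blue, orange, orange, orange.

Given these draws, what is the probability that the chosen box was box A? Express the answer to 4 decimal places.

Under each hypothesis, the probability of the observed sequence is: P(data | box A) = (4/8)(4/8)(4/8)(4/8) = 0.0625; P(data | box B) = (2/10)(8/10)(8/10)(8/10) = 0.1024; P(data | box C) = (2/4)(2/4)(2/4)(2/4) = 0.0625.
Weighting by the prior gives 1/5 · 0.0625 = 0.0125, 1/5 · 0.1024 = 0.02048, 3/5 · 0.0625 = 0.0375; these sum to 0.07048.
Hence P(box A | data) = (0.0125) / (0.07048) = 0.17736.

0.1774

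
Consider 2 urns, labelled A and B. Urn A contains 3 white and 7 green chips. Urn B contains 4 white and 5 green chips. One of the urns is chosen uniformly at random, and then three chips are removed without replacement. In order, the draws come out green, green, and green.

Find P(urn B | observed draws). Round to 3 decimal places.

For each hypothesis, P(data | H) works out to: P(data | urn A) = (7/10)(6/9)(5/8) = 7/24; P(data | urn B) = (5/9)(4/8)(3/7) = 5/42.
Multiplying each by its prior: 1/2 · 7/24 = 7/48, 1/2 · 5/42 = 5/84; summing to 23/112.
By Bayes' rule, P(urn B | data) = (5/84) / (23/112) = 20/69.

0.290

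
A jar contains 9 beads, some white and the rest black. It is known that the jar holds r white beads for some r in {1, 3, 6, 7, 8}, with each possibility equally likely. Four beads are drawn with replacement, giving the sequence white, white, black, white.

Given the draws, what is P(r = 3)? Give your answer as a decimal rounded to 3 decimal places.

Compute the likelihood of the observed sequence for each case: P(data | r = 1) = (1/9)(1/9)(8/9)(1/9) = 0.0012193; P(data | r = 3) = (3/9)(3/9)(6/9)(3/9) = 0.024691; P(data | r = 6) = (6/9)(6/9)(3/9)(6/9) = 0.098765; P(data | r = 7) = (7/9)(7/9)(2/9)(7/9) = 0.10456; P(data | r = 8) = (8/9)(8/9)(1/9)(8/9) = 0.078037.
The prior-weighted likelihoods are 1/5 · 0.0012193 = 0.00024387, 1/5 · 0.024691 = 0.0049383, 1/5 · 0.098765 = 0.019753, 1/5 · 0.10456 = 0.020911, 1/5 · 0.078037 = 0.015607; with total 0.061454.
Therefore the posterior P(r = 3 | data) = (0.0049383) / (0.061454) = 0.080357.

0.080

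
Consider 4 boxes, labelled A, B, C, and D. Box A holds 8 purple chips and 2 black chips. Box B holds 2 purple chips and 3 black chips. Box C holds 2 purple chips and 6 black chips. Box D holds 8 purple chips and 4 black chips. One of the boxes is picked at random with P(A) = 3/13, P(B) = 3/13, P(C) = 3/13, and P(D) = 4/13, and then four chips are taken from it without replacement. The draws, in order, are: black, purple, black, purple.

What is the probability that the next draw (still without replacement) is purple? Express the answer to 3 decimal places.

0.338

For each hypothesis, P(data | H) works out to: P(data | box A) = (2/10)(8/9)(1/8)(7/7) = 0.022222; P(data | box B) = (3/5)(2/4)(2/3)(1/2) = 0.1; P(data | box C) = (6/8)(2/7)(5/6)(1/5) = 0.035714; P(data | box D) = (4/12)(8/11)(3/10)(7/9) = 0.056566.
The prior-weighted likelihoods are 3/13 · 0.022222 = 0.0051282, 3/13 · 0.1 = 0.023077, 3/13 · 0.035714 = 0.0082418, 4/13 · 0.056566 = 0.017405; these sum to 0.053852.
Normalising, the posterior is P(box A | data) = 0.095228, P(box B | data) = 0.42853, P(box C | data) = 0.15305, P(box D | data) = 0.3232.
The predictive probability is P(purple next | data) = (1)(0.095228) + (0)(0.42853) + (0)(0.15305) + (3/4)(0.3232) = 0.33763.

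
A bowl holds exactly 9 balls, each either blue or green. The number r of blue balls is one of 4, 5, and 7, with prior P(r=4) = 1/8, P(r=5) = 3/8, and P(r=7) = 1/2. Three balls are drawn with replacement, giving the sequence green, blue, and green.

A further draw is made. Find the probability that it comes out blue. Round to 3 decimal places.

0.586

Compute the likelihood of the observed sequence for each case: P(data | r = 4) = (5/9)(4/9)(5/9) = 0.13717; P(data | r = 5) = (4/9)(5/9)(4/9) = 0.10974; P(data | r = 7) = (2/9)(7/9)(2/9) = 0.038409.
Multiplying each by its prior: 1/8 · 0.13717 = 0.017147, 3/8 · 0.10974 = 0.041152, 1/2 · 0.038409 = 0.019204; with total 0.077503.
The posterior is then P(r = 4 | data) = 0.22124, P(r = 5 | data) = 0.53097, P(r = 7 | data) = 0.24779.
Averaging over the posterior, P(blue next | data) = (4/9)(0.22124) + (5/9)(0.53097) + (7/9)(0.24779) = 0.58604.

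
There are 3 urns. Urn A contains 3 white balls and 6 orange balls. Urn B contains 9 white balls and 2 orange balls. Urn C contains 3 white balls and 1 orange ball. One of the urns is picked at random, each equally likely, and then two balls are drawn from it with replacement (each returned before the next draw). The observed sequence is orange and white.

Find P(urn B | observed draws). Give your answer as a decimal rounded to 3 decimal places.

Under each hypothesis, the probability of the observed sequence is: P(data | urn A) = (6/9)(3/9) = 0.22222; P(data | urn B) = (2/11)(9/11) = 0.14876; P(data | urn C) = (1/4)(3/4) = 0.1875.
The prior-weighted likelihoods are 1/3 · 0.22222 = 0.074074, 1/3 · 0.14876 = 0.049587, 1/3 · 0.1875 = 0.0625; with total 0.18616.
By Bayes' rule, P(urn B | data) = (0.049587) / (0.18616) = 0.26637.

0.266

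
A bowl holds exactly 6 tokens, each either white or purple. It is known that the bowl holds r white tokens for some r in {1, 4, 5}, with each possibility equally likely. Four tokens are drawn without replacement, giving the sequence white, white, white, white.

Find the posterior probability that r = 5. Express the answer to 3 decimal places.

Under each hypothesis, the probability of the observed sequence is: P(data | r = 1) = (1/6)(0/5) = 0; P(data | r = 4) = (4/6)(3/5)(2/4)(1/3) = 1/15; P(data | r = 5) = (5/6)(4/5)(3/4)(2/3) = 1/3.
Multiplying each by its prior: 1/3 · 0 = 0, 1/3 · 1/15 = 1/45, 1/3 · 1/3 = 1/9; with total 2/15.
So P(r = 5 | data) = (1/9) / (2/15) = 5/6.

0.833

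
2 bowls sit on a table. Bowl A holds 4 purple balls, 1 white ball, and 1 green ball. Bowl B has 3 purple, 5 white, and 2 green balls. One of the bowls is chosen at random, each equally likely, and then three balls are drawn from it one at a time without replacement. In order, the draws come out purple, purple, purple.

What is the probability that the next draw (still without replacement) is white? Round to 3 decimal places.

0.349

Compute the likelihood of the observed sequence for each case: P(data | bowl A) = (4/6)(3/5)(2/4) = 1/5; P(data | bowl B) = (3/10)(2/9)(1/8) = 1/120.
Weighting by the prior gives 1/2 · 1/5 = 1/10, 1/2 · 1/120 = 1/240; with total 5/48.
Dividing through by the total gives posterior P(bowl A | data) = 24/25, P(bowl B | data) = 1/25.
The predictive probability is P(white next | data) = (1/3)(24/25) + (5/7)(1/25) = 61/175.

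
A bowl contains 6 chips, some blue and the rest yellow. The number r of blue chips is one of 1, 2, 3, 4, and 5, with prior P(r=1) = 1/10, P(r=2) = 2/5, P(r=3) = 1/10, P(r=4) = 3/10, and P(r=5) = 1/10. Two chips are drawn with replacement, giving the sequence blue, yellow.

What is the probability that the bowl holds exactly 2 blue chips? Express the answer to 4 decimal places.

For each hypothesis, P(data | H) works out to: P(data | r = 1) = (1/6)(5/6) = 5/36; P(data | r = 2) = (2/6)(4/6) = 2/9; P(data | r = 3) = (3/6)(3/6) = 1/4; P(data | r = 4) = (4/6)(2/6) = 2/9; P(data | r = 5) = (5/6)(1/6) = 5/36.
Multiplying each by its prior: 1/10 · 5/36 = 1/72, 2/5 · 2/9 = 4/45, 1/10 · 1/4 = 1/40, 3/10 · 2/9 = 1/15, 1/10 · 5/36 = 1/72; these sum to 5/24.
Hence P(r = 2 | data) = (4/45) / (5/24) = 32/75.

0.4267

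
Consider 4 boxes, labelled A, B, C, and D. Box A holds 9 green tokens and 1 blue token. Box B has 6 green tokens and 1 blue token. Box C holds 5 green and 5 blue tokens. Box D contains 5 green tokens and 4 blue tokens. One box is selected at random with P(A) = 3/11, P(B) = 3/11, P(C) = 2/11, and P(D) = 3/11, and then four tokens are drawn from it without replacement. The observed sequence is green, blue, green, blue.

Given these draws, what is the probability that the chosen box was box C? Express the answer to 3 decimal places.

0.400

Compute the likelihood of the observed sequence for each case: P(data | box A) = (9/10)(1/9)(8/8)(0/7) = 0; P(data | box B) = (6/7)(1/6)(5/5)(0/4) = 0; P(data | box C) = (5/10)(5/9)(4/8)(4/7) = 5/63; P(data | box D) = (5/9)(4/8)(4/7)(3/6) = 5/63.
Weighting by the prior gives 3/11 · 0 = 0, 3/11 · 0 = 0, 2/11 · 5/63 = 10/693, 3/11 · 5/63 = 5/231; these sum to 25/693.
Hence P(box C | data) = (10/693) / (25/693) = 2/5.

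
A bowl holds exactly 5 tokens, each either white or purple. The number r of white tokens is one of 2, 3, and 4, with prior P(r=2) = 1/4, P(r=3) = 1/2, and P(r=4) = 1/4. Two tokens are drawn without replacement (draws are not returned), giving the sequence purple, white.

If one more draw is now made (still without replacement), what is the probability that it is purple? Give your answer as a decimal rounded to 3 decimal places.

0.364

For each hypothesis, P(data | H) works out to: P(data | r = 2) = (3/5)(2/4) = 3/10; P(data | r = 3) = (2/5)(3/4) = 3/10; P(data | r = 4) = (1/5)(4/4) = 1/5.
The prior-weighted likelihoods are 1/4 · 3/10 = 3/40, 1/2 · 3/10 = 3/20, 1/4 · 1/5 = 1/20; summing to 11/40.
Normalising, the posterior is P(r = 2 | data) = 3/11, P(r = 3 | data) = 6/11, P(r = 4 | data) = 2/11.
So P(purple next | data) = Σ P(purple next | H) P(H | data) = (2/3)(3/11) + (1/3)(6/11) + (0)(2/11) = 4/11.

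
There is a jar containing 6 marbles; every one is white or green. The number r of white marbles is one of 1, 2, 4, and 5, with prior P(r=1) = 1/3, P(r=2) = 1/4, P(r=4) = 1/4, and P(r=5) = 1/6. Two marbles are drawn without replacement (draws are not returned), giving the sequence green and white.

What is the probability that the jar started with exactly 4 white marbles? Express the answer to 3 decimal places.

Compute the likelihood of the observed sequence for each case: P(data | r = 1) = (5/6)(1/5) = 1/6; P(data | r = 2) = (4/6)(2/5) = 4/15; P(data | r = 4) = (2/6)(4/5) = 4/15; P(data | r = 5) = (1/6)(5/5) = 1/6.
Weighting by the prior gives 1/3 · 1/6 = 1/18, 1/4 · 4/15 = 1/15, 1/4 · 4/15 = 1/15, 1/6 · 1/6 = 1/36; with total 13/60.
Hence P(r = 4 | data) = (1/15) / (13/60) = 4/13.

0.308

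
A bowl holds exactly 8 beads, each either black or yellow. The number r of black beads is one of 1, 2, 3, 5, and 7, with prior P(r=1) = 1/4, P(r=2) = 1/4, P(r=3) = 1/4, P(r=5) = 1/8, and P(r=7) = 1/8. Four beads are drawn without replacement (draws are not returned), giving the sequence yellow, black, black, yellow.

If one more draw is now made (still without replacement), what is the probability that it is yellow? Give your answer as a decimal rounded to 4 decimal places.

The likelihood of the observed sequence under each hypothesis: P(data | r = 1) = (7/8)(1/7)(0/6) = 0; P(data | r = 2) = (6/8)(2/7)(1/6)(5/5) = 1/28; P(data | r = 3) = (5/8)(3/7)(2/6)(4/5) = 1/14; P(data | r = 5) = (3/8)(5/7)(4/6)(2/5) = 1/14; P(data | r = 7) = (1/8)(7/7)(6/6)(0/5) = 0.
The prior-weighted likelihoods are 1/4 · 0 = 0, 1/4 · 1/28 = 1/112, 1/4 · 1/14 = 1/56, 1/8 · 1/14 = 1/112, 1/8 · 0 = 0; with total 1/28.
The posterior is then P(r = 1 | data) = 0, P(r = 2 | data) = 1/4, P(r = 3 | data) = 1/2, P(r = 5 | data) = 1/4, P(r = 7 | data) = 0.
So P(yellow next | data) = Σ P(yellow next | H) P(H | data) = (1)(1/4) + (3/4)(1/2) + (1/4)(1/4) = 11/16.

0.6875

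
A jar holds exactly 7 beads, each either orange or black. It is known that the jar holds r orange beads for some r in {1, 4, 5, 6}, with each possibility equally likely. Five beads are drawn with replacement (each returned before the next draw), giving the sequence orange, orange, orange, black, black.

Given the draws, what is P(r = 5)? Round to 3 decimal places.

Compute the likelihood of the observed sequence for each case: P(data | r = 1) = (1/7)(1/7)(1/7)(6/7)(6/7) = 0.002142; P(data | r = 4) = (4/7)(4/7)(4/7)(3/7)(3/7) = 0.034271; P(data | r = 5) = (5/7)(5/7)(5/7)(2/7)(2/7) = 0.02975; P(data | r = 6) = (6/7)(6/7)(6/7)(1/7)(1/7) = 0.012852.
The prior-weighted likelihoods are 1/4 · 0.002142 = 0.00053549, 1/4 · 0.034271 = 0.0085679, 1/4 · 0.02975 = 0.0074374, 1/4 · 0.012852 = 0.0032129; these sum to 0.019754.
Therefore the posterior P(r = 5 | data) = (0.0074374) / (0.019754) = 0.37651.

0.377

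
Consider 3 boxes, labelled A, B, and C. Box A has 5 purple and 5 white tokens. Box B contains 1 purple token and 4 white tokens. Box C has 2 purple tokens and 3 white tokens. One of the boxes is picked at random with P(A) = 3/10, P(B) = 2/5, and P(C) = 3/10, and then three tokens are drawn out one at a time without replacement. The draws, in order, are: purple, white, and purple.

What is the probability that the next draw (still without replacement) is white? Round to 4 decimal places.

0.7508

The likelihood of the observed sequence under each hypothesis: P(data | box A) = (5/10)(5/9)(4/8) = 5/36; P(data | box B) = (1/5)(4/4)(0/3) = 0; P(data | box C) = (2/5)(3/4)(1/3) = 1/10.
Weighting by the prior gives 3/10 · 5/36 = 1/24, 2/5 · 0 = 0, 3/10 · 1/10 = 3/100; summing to 43/600.
Dividing through by the total gives posterior P(box A | data) = 25/43, P(box B | data) = 0, P(box C | data) = 18/43.
Averaging over the posterior, P(white next | data) = (4/7)(25/43) + (1)(18/43) = 226/301.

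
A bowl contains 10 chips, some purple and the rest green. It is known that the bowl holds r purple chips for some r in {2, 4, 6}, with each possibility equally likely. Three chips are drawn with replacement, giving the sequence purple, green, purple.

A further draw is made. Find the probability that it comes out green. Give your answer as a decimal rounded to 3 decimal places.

Under each hypothesis, the probability of the observed sequence is: P(data | r = 2) = (2/10)(8/10)(2/10) = 4/125; P(data | r = 4) = (4/10)(6/10)(4/10) = 12/125; P(data | r = 6) = (6/10)(4/10)(6/10) = 18/125.
The prior-weighted likelihoods are 1/3 · 4/125 = 4/375, 1/3 · 12/125 = 4/125, 1/3 · 18/125 = 6/125; with total 34/375.
The posterior is then P(r = 2 | data) = 2/17, P(r = 4 | data) = 6/17, P(r = 6 | data) = 9/17.
So P(green next | data) = Σ P(green next | H) P(H | data) = (4/5)(2/17) + (3/5)(6/17) + (2/5)(9/17) = 44/85.

0.518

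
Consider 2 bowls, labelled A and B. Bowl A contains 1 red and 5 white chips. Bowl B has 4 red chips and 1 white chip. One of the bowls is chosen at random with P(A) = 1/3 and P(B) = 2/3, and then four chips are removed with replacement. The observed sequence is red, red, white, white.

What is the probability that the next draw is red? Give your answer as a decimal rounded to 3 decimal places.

The likelihood of the observed sequence under each hypothesis: P(data | bowl A) = (1/6)(1/6)(5/6)(5/6) = 0.01929; P(data | bowl B) = (4/5)(4/5)(1/5)(1/5) = 0.0256.
The prior-weighted likelihoods are 1/3 · 0.01929 = 0.00643, 2/3 · 0.0256 = 0.017067; these sum to 0.023497.
The posterior is then P(bowl A | data) = 0.27366, P(bowl B | data) = 0.72634.
Averaging over the posterior, P(red next | data) = (1/6)(0.27366) + (4/5)(0.72634) = 0.62668.

0.627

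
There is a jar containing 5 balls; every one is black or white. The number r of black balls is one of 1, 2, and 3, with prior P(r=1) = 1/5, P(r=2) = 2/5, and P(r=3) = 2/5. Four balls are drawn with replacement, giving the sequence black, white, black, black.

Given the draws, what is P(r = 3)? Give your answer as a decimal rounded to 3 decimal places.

For each hypothesis, P(data | H) works out to: P(data | r = 1) = (1/5)(4/5)(1/5)(1/5) = 0.0064; P(data | r = 2) = (2/5)(3/5)(2/5)(2/5) = 0.0384; P(data | r = 3) = (3/5)(2/5)(3/5)(3/5) = 0.0864.
The prior-weighted likelihoods are 1/5 · 0.0064 = 0.00128, 2/5 · 0.0384 = 0.01536, 2/5 · 0.0864 = 0.03456; with total 0.0512.
Hence P(r = 3 | data) = (0.03456) / (0.0512) = 0.675.

0.675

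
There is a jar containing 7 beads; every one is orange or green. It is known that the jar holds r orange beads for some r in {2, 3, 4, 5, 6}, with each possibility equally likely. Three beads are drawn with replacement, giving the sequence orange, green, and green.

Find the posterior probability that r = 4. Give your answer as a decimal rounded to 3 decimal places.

The likelihood of the observed sequence under each hypothesis: P(data | r = 2) = (2/7)(5/7)(5/7) = 0.14577; P(data | r = 3) = (3/7)(4/7)(4/7) = 0.13994; P(data | r = 4) = (4/7)(3/7)(3/7) = 0.10496; P(data | r = 5) = (5/7)(2/7)(2/7) = 0.058309; P(data | r = 6) = (6/7)(1/7)(1/7) = 0.017493.
The prior-weighted likelihoods are 1/5 · 0.14577 = 0.029155, 1/5 · 0.13994 = 0.027988, 1/5 · 0.10496 = 0.020991, 1/5 · 0.058309 = 0.011662, 1/5 · 0.017493 = 0.0034985; these sum to 0.093294.
Hence P(r = 4 | data) = (0.020991) / (0.093294) = 0.225.

0.225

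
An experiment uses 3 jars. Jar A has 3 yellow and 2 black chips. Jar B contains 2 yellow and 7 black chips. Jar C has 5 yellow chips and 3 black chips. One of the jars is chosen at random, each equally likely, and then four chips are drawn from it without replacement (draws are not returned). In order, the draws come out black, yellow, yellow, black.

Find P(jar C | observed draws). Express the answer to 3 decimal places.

For each hypothesis, P(data | H) works out to: P(data | jar A) = (2/5)(3/4)(2/3)(1/2) = 0.1; P(data | jar B) = (7/9)(2/8)(1/7)(6/6) = 0.027778; P(data | jar C) = (3/8)(5/7)(4/6)(2/5) = 0.071429.
Weighting by the prior gives 1/3 · 0.1 = 0.033333, 1/3 · 0.027778 = 0.0092593, 1/3 · 0.071429 = 0.02381; these sum to 0.066402.
By Bayes' rule, P(jar C | data) = (0.02381) / (0.066402) = 0.35857.

0.359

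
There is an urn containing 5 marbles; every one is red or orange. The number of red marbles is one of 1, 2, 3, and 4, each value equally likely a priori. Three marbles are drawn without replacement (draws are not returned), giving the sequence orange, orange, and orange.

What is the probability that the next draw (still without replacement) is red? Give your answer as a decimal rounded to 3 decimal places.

0.600

Under each hypothesis, the probability of the observed sequence is: P(data | r = 1) = (4/5)(3/4)(2/3) = 2/5; P(data | r = 2) = (3/5)(2/4)(1/3) = 1/10; P(data | r = 3) = (2/5)(1/4)(0/3) = 0; P(data | r = 4) = (1/5)(0/4) = 0.
Weighting by the prior gives 1/4 · 2/5 = 1/10, 1/4 · 1/10 = 1/40, 1/4 · 0 = 0, 1/4 · 0 = 0; these sum to 1/8.
The posterior is then P(r = 1 | data) = 4/5, P(r = 2 | data) = 1/5, P(r = 3 | data) = 0, P(r = 4 | data) = 0.
So P(red next | data) = Σ P(red next | H) P(H | data) = (1/2)(4/5) + (1)(1/5) = 3/5.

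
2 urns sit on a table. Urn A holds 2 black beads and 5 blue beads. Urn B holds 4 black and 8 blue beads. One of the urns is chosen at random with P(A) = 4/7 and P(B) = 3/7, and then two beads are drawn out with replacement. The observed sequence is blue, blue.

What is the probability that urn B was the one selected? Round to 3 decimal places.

Under each hypothesis, the probability of the observed sequence is: P(data | urn A) = (5/7)(5/7) = 0.5102; P(data | urn B) = (8/12)(8/12) = 0.44444.
The prior-weighted likelihoods are 4/7 · 0.5102 = 0.29155, 3/7 · 0.44444 = 0.19048; summing to 0.48202.
Hence P(urn B | data) = (0.19048) / (0.48202) = 0.39516.

0.395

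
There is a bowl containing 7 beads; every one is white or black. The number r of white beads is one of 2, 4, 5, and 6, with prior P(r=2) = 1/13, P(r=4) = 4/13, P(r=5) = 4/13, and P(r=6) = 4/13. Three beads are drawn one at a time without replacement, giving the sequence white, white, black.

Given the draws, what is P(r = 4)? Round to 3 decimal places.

Compute the likelihood of the observed sequence for each case: P(data | r = 2) = (2/7)(1/6)(5/5) = 1/21; P(data | r = 4) = (4/7)(3/6)(3/5) = 6/35; P(data | r = 5) = (5/7)(4/6)(2/5) = 4/21; P(data | r = 6) = (6/7)(5/6)(1/5) = 1/7.
Multiplying each by its prior: 1/13 · 1/21 = 1/273, 4/13 · 6/35 = 24/455, 4/13 · 4/21 = 16/273, 4/13 · 1/7 = 4/91; these sum to 31/195.
By Bayes' rule, P(r = 4 | data) = (24/455) / (31/195) = 72/217.

0.332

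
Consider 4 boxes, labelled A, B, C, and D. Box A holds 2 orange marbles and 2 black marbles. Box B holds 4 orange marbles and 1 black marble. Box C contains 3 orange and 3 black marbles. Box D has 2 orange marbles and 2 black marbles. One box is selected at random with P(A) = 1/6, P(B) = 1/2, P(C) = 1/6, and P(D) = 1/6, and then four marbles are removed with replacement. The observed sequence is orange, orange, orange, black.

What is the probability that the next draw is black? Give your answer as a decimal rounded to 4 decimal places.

0.3137

The likelihood of the observed sequence under each hypothesis: P(data | box A) = (2/4)(2/4)(2/4)(2/4) = 0.0625; P(data | box B) = (4/5)(4/5)(4/5)(1/5) = 0.1024; P(data | box C) = (3/6)(3/6)(3/6)(3/6) = 0.0625; P(data | box D) = (2/4)(2/4)(2/4)(2/4) = 0.0625.
The prior-weighted likelihoods are 1/6 · 0.0625 = 0.010417, 1/2 · 0.1024 = 0.0512, 1/6 · 0.0625 = 0.010417, 1/6 · 0.0625 = 0.010417; these sum to 0.08245.
Dividing through by the total gives posterior P(box A | data) = 0.12634, P(box B | data) = 0.62098, P(box C | data) = 0.12634, P(box D | data) = 0.12634.
Averaging over the posterior, P(black next | data) = (1/2)(0.12634) + (1/5)(0.62098) + (1/2)(0.12634) + (1/2)(0.12634) = 0.31371.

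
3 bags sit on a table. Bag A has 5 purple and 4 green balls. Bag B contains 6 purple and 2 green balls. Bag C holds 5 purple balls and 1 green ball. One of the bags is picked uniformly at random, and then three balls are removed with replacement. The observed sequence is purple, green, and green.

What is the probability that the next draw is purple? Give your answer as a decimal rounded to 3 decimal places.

0.642

Under each hypothesis, the probability of the observed sequence is: P(data | bag A) = (5/9)(4/9)(4/9) = 0.10974; P(data | bag B) = (6/8)(2/8)(2/8) = 0.046875; P(data | bag C) = (5/6)(1/6)(1/6) = 0.023148.
Multiplying each by its prior: 1/3 · 0.10974 = 0.03658, 1/3 · 0.046875 = 0.015625, 1/3 · 0.023148 = 0.007716; these sum to 0.059921.
Dividing through by the total gives posterior P(bag A | data) = 0.61047, P(bag B | data) = 0.26076, P(bag C | data) = 0.12877.
So P(purple next | data) = Σ P(purple next | H) P(H | data) = (5/9)(0.61047) + (3/4)(0.26076) + (5/6)(0.12877) = 0.64203.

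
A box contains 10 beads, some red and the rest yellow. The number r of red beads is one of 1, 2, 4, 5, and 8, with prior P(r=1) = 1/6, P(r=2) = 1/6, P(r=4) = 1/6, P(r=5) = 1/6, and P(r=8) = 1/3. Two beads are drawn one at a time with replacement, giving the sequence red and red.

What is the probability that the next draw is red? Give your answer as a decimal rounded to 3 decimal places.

For each hypothesis, P(data | H) works out to: P(data | r = 1) = (1/10)(1/10) = 1/100; P(data | r = 2) = (2/10)(2/10) = 1/25; P(data | r = 4) = (4/10)(4/10) = 4/25; P(data | r = 5) = (5/10)(5/10) = 1/4; P(data | r = 8) = (8/10)(8/10) = 16/25.
Multiplying each by its prior: 1/6 · 1/100 = 1/600, 1/6 · 1/25 = 1/150, 1/6 · 4/25 = 2/75, 1/6 · 1/4 = 1/24, 1/3 · 16/25 = 16/75; summing to 29/100.
The posterior is then P(r = 1 | data) = 1/174, P(r = 2 | data) = 2/87, P(r = 4 | data) = 8/87, P(r = 5 | data) = 25/174, P(r = 8 | data) = 64/87.
Averaging over the posterior, P(red next | data) = (1/10)(1/174) + (1/5)(2/87) + (2/5)(8/87) + (1/2)(25/174) + (4/5)(64/87) = 611/870.

0.702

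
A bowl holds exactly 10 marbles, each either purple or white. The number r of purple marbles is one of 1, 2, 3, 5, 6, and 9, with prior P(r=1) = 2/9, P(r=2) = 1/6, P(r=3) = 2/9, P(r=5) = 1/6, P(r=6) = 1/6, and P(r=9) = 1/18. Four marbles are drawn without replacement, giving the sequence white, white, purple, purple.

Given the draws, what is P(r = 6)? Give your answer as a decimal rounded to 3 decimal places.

Under each hypothesis, the probability of the observed sequence is: P(data | r = 1) = (9/10)(8/9)(1/8)(0/7) = 0; P(data | r = 2) = (8/10)(7/9)(2/8)(1/7) = 0.022222; P(data | r = 3) = (7/10)(6/9)(3/8)(2/7) = 0.05; P(data | r = 5) = (5/10)(4/9)(5/8)(4/7) = 0.079365; P(data | r = 6) = (4/10)(3/9)(6/8)(5/7) = 0.071429; P(data | r = 9) = (1/10)(0/9) = 0.
Multiplying each by its prior: 2/9 · 0 = 0, 1/6 · 0.022222 = 0.0037037, 2/9 · 0.05 = 0.011111, 1/6 · 0.079365 = 0.013228, 1/6 · 0.071429 = 0.011905, 1/18 · 0 = 0; these sum to 0.039947.
Hence P(r = 6 | data) = (0.011905) / (0.039947) = 0.29801.

0.298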